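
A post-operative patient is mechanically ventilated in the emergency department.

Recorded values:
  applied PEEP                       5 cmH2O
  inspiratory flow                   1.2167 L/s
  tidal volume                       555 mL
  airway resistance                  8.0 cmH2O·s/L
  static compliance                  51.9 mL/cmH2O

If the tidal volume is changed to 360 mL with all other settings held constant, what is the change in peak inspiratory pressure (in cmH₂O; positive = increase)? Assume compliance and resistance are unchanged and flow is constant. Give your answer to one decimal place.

-3.8

PIP = Vt/C + R·V̇ + PEEP (constant-flow equation of motion).
Only the elastic term changes: ΔPIP = ΔVt / C = (360 − 555) / 51.9 = -3.757 cmH2O.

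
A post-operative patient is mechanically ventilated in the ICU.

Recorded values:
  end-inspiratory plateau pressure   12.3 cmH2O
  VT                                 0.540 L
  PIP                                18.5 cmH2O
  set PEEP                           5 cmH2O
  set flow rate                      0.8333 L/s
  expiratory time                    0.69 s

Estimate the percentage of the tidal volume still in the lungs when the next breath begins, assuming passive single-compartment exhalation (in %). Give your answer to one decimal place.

R = (PIP − Pplat)/V̇ = (18.5 − 12.3) / 0.8333 = 6.2/0.8333 = 7.44 cmH2O·s/L.
C = Vt/(Pplat − PEEP) = 540.0 / (12.3 − 5) = 540.0/7.3 = 73.973 mL/cmH2O.
τ = R × C = 7.44 × 0.07397 L/cmH2O = 0.5503 s.
Fraction remaining at end-expiration = e^(−Te/τ) = e^(−0.69/0.5503) = 0.2854 → 28.54%.

28.5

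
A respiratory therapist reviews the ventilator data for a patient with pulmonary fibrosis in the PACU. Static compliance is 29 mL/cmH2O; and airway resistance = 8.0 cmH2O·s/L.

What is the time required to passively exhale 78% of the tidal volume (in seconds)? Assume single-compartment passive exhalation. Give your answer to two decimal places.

τ = R × C = 8.0 × 29 mL/cmH2O = 8.0 × 0.029 L/cmH2O = 0.232 s.
Exhaled fraction f = 1 − e^(−t/τ) → t = −τ·ln(1 − f) = −0.232·ln(0.22) = 0.3513 s.

0.35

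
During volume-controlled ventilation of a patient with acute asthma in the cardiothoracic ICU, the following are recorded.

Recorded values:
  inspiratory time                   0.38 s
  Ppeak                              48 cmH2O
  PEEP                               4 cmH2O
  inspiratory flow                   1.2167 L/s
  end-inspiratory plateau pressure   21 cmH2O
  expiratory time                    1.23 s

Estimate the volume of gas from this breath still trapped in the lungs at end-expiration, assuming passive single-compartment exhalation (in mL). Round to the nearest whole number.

60

Vt = flow × Ti = 1.2167 L/s × 0.38 s × 1000 mL/L = 462.35 mL.
R = (PIP − Pplat)/V̇ = (48 − 21) / 1.2167 = 27.0/1.2167 = 22.191 cmH2O·s/L.
C = Vt/(Pplat − PEEP) = 462.35 / (21 − 4) = 462.35/17.0 = 27.197 mL/cmH2O.
τ = R × C = 22.191 × 0.0272 L/cmH2O = 0.6036 s.
Fraction remaining = e^(−Te/τ) = e^(−1.23/0.6036) = 0.1303.
Trapped volume = 462.35 × 0.1303 = 60.244 mL.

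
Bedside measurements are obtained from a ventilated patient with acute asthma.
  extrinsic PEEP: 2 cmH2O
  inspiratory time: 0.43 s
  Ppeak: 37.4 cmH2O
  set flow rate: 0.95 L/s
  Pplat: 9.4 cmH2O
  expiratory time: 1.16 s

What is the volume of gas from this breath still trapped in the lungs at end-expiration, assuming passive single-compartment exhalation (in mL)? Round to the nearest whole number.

200

Vt = flow × Ti = 0.95 L/s × 0.43 s × 1000 mL/L = 408.5 mL.
R = (PIP − Pplat)/V̇ = (37.4 − 9.4) / 0.95 = 28.0/0.95 = 29.474 cmH2O·s/L.
C = Vt/(Pplat − PEEP) = 408.5 / (9.4 − 2) = 408.5/7.4 = 55.203 mL/cmH2O.
τ = R × C = 29.474 × 0.0552 L/cmH2O = 1.627 s.
Fraction remaining = e^(−Te/τ) = e^(−1.16/1.627) = 0.4902.
Trapped volume = 408.5 × 0.4902 = 200.25 mL.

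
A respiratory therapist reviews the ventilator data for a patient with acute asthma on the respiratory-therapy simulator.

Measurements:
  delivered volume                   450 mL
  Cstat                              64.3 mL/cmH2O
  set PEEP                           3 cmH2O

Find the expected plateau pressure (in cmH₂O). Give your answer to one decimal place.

10.0

Pplat = PEEP + Vt / Cstat = 3 + 450 / 64.3 = 3 + 6.998 = 9.998 cmH2O.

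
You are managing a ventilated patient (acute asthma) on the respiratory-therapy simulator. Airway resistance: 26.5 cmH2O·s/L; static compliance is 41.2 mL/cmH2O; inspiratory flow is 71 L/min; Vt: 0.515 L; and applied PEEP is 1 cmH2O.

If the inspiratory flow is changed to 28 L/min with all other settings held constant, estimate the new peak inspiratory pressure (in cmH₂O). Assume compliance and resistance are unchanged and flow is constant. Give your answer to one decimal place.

25.9

Flow: 71 L/min ÷ 60 = 1.1833 L/s.
New flow: 28 L/min ÷ 60 = 0.4667 L/s.
PIP = Vt/C + R·V̇ + PEEP (constant-flow equation of motion).
Only the resistive term changes: ΔPIP = R × ΔV̇ = 26.5 × (0.4667 − 1.1833) = 26.5 × -0.7166 = -18.99 cmH2O.
Original PIP = 515/41.2 + 26.5×1.1833 + 1 = 44.857 cmH2O; new PIP = 44.857 + (-18.99) = 25.867 cmH2O.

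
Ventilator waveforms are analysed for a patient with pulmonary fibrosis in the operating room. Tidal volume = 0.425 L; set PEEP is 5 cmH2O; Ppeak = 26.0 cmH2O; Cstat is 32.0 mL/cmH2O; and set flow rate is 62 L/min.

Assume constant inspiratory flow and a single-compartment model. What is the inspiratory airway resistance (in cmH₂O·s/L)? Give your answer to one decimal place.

7.5

Flow: 62 L/min ÷ 60 = 1.0333 L/s.
Equation of motion (constant flow): PIP = Vt/C + R·V̇ + PEEP.
R·V̇ = PIP − Vt/C − PEEP = 26.0 − 425/32.0 − 5 = 26.0 − 13.281 − 5 = 7.719 cmH2O.
R = 7.719 / 1.0333 = 7.47 cmH2O·s/L.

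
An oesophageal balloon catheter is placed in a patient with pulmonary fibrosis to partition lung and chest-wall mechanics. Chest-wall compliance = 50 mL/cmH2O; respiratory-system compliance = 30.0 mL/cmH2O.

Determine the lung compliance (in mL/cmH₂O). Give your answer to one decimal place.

1/CL = 1/Crs − 1/Ccw.
1/CL = 1/30.0 − 1/50 = 0.01333.
CL = 75.019 mL/cmH2O.

75.0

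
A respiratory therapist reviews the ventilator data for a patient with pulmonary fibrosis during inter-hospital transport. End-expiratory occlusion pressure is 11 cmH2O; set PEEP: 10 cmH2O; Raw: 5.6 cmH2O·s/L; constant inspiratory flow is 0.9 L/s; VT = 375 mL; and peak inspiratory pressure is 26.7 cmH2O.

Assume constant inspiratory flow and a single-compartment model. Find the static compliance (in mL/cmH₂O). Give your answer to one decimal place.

Total PEEP = 11 cmH2O (set 10 + intrinsic 1); this is the baseline alveolar pressure.
Equation of motion (constant flow): PIP = Vt/C + R·V̇ + PEEP.
Vt/C = PIP − R·V̇ − PEEP = 26.7 − 5.6×0.9 − 11 = 26.7 − 5.04 − 11 = 10.66 cmH2O.
C = Vt / 10.66 = 375 / 10.66 = 35.178 mL/cmH2O.

35.2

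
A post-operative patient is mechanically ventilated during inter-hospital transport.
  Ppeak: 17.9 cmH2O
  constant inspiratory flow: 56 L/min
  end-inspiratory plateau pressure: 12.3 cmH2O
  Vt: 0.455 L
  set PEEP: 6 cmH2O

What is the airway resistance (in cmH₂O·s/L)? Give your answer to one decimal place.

Flow: 56 L/min ÷ 60 = 0.9333 L/s.
Raw = (PIP − Pplat) / flow = (17.9 − 12.3) / 0.9333 = 5.6 / 0.9333 = 6.0 cmH2O·s/L.

6.0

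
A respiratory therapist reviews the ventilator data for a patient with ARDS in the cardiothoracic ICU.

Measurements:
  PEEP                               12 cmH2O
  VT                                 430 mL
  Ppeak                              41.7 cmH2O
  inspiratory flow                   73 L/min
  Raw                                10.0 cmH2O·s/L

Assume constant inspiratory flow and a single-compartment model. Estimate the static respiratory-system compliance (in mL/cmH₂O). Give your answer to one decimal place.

24.5

Flow: 73 L/min ÷ 60 = 1.2167 L/s.
Equation of motion (constant flow): PIP = Vt/C + R·V̇ + PEEP.
Vt/C = PIP − R·V̇ − PEEP = 41.7 − 10.0×1.2167 − 12 = 41.7 − 12.167 − 12 = 17.533 cmH2O.
C = Vt / 17.533 = 430 / 17.533 = 24.525 mL/cmH2O.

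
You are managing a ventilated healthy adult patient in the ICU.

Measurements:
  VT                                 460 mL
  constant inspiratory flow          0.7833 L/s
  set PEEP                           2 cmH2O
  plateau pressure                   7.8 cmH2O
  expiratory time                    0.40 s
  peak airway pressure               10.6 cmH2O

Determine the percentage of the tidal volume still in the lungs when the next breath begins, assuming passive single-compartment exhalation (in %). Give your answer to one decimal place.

R = (PIP − Pplat)/V̇ = (10.6 − 7.8) / 0.7833 = 2.8/0.7833 = 3.575 cmH2O·s/L.
C = Vt/(Pplat − PEEP) = 460.0 / (7.8 − 2) = 460.0/5.8 = 79.31 mL/cmH2O.
τ = R × C = 3.575 × 0.07931 L/cmH2O = 0.2835 s.
Fraction remaining at end-expiration = e^(−Te/τ) = e^(−0.40/0.2835) = 0.2439 → 24.39%.

24.4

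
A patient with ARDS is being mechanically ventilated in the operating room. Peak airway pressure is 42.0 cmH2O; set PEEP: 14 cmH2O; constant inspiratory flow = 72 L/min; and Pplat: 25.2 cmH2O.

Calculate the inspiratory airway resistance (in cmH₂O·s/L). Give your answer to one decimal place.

Flow: 72 L/min ÷ 60 = 1.2 L/s.
Raw = (PIP − Pplat) / flow = (42.0 − 25.2) / 1.2 = 16.8 / 1.2 = 14.0 cmH2O·s/L.

14.0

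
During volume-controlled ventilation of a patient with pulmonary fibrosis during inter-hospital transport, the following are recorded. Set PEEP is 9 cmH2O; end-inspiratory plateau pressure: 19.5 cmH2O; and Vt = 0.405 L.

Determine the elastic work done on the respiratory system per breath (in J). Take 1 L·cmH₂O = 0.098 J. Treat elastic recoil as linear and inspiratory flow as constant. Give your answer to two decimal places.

Elastic work ≈ ½ × (Pplat − PEEP) × Vt = 0.5 × (19.5 − 9) × 0.405 L = 0.5 × 10.5 × 0.405 = 2.126 L·cmH2O.
× 0.098 J/(L·cmH2O) → 0.2083 J.

0.21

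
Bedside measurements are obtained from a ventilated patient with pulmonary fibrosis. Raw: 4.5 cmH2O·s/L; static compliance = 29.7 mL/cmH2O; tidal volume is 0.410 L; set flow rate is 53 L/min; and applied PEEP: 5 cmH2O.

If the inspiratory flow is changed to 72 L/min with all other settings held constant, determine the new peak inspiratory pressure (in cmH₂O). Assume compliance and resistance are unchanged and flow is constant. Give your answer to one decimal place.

24.2

Flow: 53 L/min ÷ 60 = 0.8833 L/s.
New flow: 72 L/min ÷ 60 = 1.2 L/s.
PIP = Vt/C + R·V̇ + PEEP (constant-flow equation of motion).
Only the resistive term changes: ΔPIP = R × ΔV̇ = 4.5 × (1.2 − 0.8833) = 4.5 × 0.3167 = 1.425 cmH2O.
Original PIP = 410/29.7 + 4.5×0.8833 + 5 = 22.78 cmH2O; new PIP = 22.78 + (1.425) = 24.205 cmH2O.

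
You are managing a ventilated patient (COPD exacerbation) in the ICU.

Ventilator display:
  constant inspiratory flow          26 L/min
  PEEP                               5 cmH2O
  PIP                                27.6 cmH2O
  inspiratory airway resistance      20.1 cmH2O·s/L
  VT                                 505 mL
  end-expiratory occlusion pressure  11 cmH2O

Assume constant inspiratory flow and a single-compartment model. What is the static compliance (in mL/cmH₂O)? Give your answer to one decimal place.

64.0

Flow: 26 L/min ÷ 60 = 0.4333 L/s.
Total PEEP = 11 cmH2O (set 5 + intrinsic 6); this is the baseline alveolar pressure.
Equation of motion (constant flow): PIP = Vt/C + R·V̇ + PEEP.
Vt/C = PIP − R·V̇ − PEEP = 27.6 − 20.1×0.4333 − 11 = 27.6 − 8.709 − 11 = 7.891 cmH2O.
C = Vt / 7.891 = 505 / 7.891 = 63.997 mL/cmH2O.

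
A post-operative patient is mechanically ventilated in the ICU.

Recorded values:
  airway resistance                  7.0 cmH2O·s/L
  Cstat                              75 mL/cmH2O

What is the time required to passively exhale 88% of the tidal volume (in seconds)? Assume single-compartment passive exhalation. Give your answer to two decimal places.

τ = R × C = 7.0 × 75 mL/cmH2O = 7.0 × 0.075 L/cmH2O = 0.525 s.
Exhaled fraction f = 1 − e^(−t/τ) → t = −τ·ln(1 − f) = −0.525·ln(0.12) = 1.113 s.

1.11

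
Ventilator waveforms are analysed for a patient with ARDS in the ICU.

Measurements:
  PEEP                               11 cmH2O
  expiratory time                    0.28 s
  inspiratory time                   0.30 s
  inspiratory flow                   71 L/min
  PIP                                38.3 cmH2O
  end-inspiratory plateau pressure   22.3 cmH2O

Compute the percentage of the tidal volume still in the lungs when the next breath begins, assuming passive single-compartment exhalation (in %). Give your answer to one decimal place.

Flow: 71 L/min ÷ 60 = 1.1833 L/s.
Vt = flow × Ti = 1.1833 L/s × 0.30 s × 1000 mL/L = 354.99 mL.
R = (PIP − Pplat)/V̇ = (38.3 − 22.3) / 1.1833 = 16.0/1.1833 = 13.522 cmH2O·s/L.
C = Vt/(Pplat − PEEP) = 354.99 / (22.3 − 11) = 354.99/11.3 = 31.415 mL/cmH2O.
τ = R × C = 13.522 × 0.03142 L/cmH2O = 0.4249 s.
Fraction remaining at end-expiration = e^(−Te/τ) = e^(−0.28/0.4249) = 0.5174 → 51.74%.

51.7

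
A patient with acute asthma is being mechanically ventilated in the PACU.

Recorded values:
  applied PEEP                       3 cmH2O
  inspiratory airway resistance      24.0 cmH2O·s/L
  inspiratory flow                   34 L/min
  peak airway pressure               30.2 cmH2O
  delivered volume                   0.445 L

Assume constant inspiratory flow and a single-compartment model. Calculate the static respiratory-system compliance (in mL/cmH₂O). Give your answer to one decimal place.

32.7

Flow: 34 L/min ÷ 60 = 0.5667 L/s.
Equation of motion (constant flow): PIP = Vt/C + R·V̇ + PEEP.
Vt/C = PIP − R·V̇ − PEEP = 30.2 − 24.0×0.5667 − 3 = 30.2 − 13.601 − 3 = 13.599 cmH2O.
C = Vt / 13.599 = 445 / 13.599 = 32.723 mL/cmH2O.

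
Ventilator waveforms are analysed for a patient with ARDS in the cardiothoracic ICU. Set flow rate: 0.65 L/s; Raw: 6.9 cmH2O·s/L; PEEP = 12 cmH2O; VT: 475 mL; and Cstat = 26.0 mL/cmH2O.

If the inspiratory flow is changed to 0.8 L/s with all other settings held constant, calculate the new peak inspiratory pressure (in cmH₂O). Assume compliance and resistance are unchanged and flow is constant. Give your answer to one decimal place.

35.8

PIP = Vt/C + R·V̇ + PEEP (constant-flow equation of motion).
Only the resistive term changes: ΔPIP = R × ΔV̇ = 6.9 × (0.8 − 0.65) = 6.9 × 0.15 = 1.035 cmH2O.
Original PIP = 475/26.0 + 6.9×0.65 + 12 = 34.754 cmH2O; new PIP = 34.754 + (1.035) = 35.789 cmH2O.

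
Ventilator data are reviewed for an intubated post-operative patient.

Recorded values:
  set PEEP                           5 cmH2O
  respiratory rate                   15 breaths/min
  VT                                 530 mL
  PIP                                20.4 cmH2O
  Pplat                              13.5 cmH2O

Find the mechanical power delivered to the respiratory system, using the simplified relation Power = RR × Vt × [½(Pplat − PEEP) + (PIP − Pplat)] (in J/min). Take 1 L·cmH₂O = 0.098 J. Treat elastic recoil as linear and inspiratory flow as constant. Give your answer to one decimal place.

Per-breath work = Vt × [½(Pplat−PEEP) + (PIP−Pplat)] = 0.530 × [0.5×8.5 + 6.9] = 0.530 × 11.15 = 5.91 L·cmH2O.
Power = 15 × 5.91 = 88.65 L·cmH2O/min.
× 0.098 J/(L·cmH2O) → 8.688 J/min.

8.7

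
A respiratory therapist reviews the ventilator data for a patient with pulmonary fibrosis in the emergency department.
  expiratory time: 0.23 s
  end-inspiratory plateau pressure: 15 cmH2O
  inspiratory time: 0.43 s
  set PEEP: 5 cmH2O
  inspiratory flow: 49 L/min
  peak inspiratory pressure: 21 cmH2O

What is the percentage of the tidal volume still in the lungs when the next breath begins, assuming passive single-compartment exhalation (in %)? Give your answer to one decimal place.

41.0

Flow: 49 L/min ÷ 60 = 0.8167 L/s.
Vt = flow × Ti = 0.8167 L/s × 0.43 s × 1000 mL/L = 351.18 mL.
R = (PIP − Pplat)/V̇ = (21 − 15) / 0.8167 = 6.0/0.8167 = 7.347 cmH2O·s/L.
C = Vt/(Pplat − PEEP) = 351.18 / (15 − 5) = 351.18/10.0 = 35.118 mL/cmH2O.
τ = R × C = 7.347 × 0.03512 L/cmH2O = 0.258 s.
Fraction remaining at end-expiration = e^(−Te/τ) = e^(−0.23/0.258) = 0.4101 → 41.01%.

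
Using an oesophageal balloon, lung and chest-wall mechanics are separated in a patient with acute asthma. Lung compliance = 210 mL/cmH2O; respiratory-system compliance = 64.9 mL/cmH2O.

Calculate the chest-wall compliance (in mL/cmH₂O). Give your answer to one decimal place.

1/Ccw = 1/Crs − 1/CL.
1/Ccw = 1/64.9 − 1/210 = 0.01065.
Ccw = 93.897 mL/cmH2O.

93.9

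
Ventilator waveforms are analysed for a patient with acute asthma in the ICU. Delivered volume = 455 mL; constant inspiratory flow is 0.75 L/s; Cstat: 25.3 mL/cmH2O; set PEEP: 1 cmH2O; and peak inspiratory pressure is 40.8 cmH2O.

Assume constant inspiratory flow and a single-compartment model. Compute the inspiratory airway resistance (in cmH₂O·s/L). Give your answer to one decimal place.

Equation of motion (constant flow): PIP = Vt/C + R·V̇ + PEEP.
R·V̇ = PIP − Vt/C − PEEP = 40.8 − 455/25.3 − 1 = 40.8 − 17.984 − 1 = 21.816 cmH2O.
R = 21.816 / 0.75 = 29.088 cmH2O·s/L.

29.1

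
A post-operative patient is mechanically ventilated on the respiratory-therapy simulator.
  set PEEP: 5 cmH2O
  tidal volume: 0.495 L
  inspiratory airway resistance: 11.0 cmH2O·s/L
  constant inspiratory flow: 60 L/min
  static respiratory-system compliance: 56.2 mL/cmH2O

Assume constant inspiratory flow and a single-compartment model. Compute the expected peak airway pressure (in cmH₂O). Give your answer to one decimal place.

24.8

Flow: 60 L/min ÷ 60 = 1 L/s.
Equation of motion (constant flow): PIP = Vt/C + R·V̇ + PEEP.
PIP = 495/56.2 + 11.0×1 + 5 = 8.808 + 11.0 + 5 = 24.808 cmH2O.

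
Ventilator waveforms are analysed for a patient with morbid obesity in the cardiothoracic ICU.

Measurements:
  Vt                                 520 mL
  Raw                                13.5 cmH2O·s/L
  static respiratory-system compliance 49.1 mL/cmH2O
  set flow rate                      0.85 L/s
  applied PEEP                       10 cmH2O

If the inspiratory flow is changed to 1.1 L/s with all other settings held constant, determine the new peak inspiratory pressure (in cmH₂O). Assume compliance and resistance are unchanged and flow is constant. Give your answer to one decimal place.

35.4

PIP = Vt/C + R·V̇ + PEEP (constant-flow equation of motion).
Only the resistive term changes: ΔPIP = R × ΔV̇ = 13.5 × (1.1 − 0.85) = 13.5 × 0.25 = 3.375 cmH2O.
Original PIP = 520/49.1 + 13.5×0.85 + 10 = 32.066 cmH2O; new PIP = 32.066 + (3.375) = 35.441 cmH2O.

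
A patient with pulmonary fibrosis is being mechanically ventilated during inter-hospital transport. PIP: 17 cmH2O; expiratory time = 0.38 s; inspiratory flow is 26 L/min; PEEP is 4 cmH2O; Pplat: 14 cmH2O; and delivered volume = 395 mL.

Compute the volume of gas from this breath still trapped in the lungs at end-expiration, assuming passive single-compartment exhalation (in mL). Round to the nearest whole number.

Flow: 26 L/min ÷ 60 = 0.4333 L/s.
R = (PIP − Pplat)/V̇ = (17 − 14) / 0.4333 = 3.0/0.4333 = 6.924 cmH2O·s/L.
C = Vt/(Pplat − PEEP) = 395.0 / (14 − 4) = 395.0/10.0 = 39.5 mL/cmH2O.
τ = R × C = 6.924 × 0.0395 L/cmH2O = 0.2735 s.
Fraction remaining = e^(−Te/τ) = e^(−0.38/0.2735) = 0.2492.
Trapped volume = 395.0 × 0.2492 = 98.434 mL.

98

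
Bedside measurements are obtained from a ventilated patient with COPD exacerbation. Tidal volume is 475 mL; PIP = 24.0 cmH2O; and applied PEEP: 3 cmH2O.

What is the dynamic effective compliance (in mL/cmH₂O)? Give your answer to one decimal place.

22.6

Dynamic compliance = Vt / (PIP − PEEP) = 475 / (24.0 − 3) = 475 / 21.0 = 22.619 mL/cmH2O.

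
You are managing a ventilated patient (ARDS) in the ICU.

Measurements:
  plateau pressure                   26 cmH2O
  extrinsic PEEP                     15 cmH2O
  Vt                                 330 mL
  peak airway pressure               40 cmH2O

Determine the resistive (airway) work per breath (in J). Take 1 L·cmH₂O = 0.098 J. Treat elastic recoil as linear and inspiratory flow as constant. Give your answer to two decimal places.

0.45

With constant inspiratory flow the resistive pressure is constant at PIP − Pplat = 40 − 26 = 14.0 cmH2O, so resistive work = 14.0 × 0.330 = 4.62 L·cmH2O.
× 0.098 J/(L·cmH2O) → 0.4528 J.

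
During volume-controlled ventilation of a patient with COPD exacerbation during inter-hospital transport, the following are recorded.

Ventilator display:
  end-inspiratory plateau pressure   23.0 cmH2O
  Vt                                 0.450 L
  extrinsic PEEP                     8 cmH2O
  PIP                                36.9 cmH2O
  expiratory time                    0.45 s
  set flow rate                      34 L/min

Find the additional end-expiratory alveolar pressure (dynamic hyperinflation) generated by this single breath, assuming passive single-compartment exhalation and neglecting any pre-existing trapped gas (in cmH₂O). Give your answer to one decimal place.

8.1

Flow: 34 L/min ÷ 60 = 0.5667 L/s.
R = (PIP − Pplat)/V̇ = (36.9 − 23.0) / 0.5667 = 13.9/0.5667 = 24.528 cmH2O·s/L.
C = Vt/(Pplat − PEEP) = 450.0 / (23.0 − 8) = 450.0/15.0 = 30.0 mL/cmH2O.
τ = R × C = 24.528 × 0.03 L/cmH2O = 0.7358 s.
Fraction remaining = e^(−Te/τ) = e^(−0.45/0.7358) = 0.5425; trapped volume = 450.0 × 0.5425 = 244.13 mL.
Additional alveolar pressure from trapping ≈ V_trapped / C = 244.13 / 30.0 = 8.138 cmH2O.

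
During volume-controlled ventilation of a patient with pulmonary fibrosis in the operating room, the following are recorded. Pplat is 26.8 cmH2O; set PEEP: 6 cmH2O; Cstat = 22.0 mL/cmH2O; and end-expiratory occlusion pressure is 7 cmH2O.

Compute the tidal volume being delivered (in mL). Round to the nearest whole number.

436

End-expiratory occlusion gives total PEEP = 7 cmH2O (intrinsic PEEP = 7 − 6 = 1). Use total PEEP for the elastic gradient.
Vt = Cstat × (Pplat − PEEPtotal) = 22.0 × (26.8 − 7) = 22.0 × 19.8 = 435.6 mL.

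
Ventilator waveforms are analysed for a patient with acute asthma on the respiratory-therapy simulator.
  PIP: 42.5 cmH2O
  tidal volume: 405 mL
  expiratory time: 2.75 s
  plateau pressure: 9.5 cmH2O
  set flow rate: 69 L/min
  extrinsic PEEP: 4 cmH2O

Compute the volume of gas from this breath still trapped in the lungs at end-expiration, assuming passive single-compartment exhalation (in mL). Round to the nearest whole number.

Flow: 69 L/min ÷ 60 = 1.15 L/s.
R = (PIP − Pplat)/V̇ = (42.5 − 9.5) / 1.15 = 33.0/1.15 = 28.696 cmH2O·s/L.
C = Vt/(Pplat − PEEP) = 405.0 / (9.5 − 4) = 405.0/5.5 = 73.636 mL/cmH2O.
τ = R × C = 28.696 × 0.07364 L/cmH2O = 2.113 s.
Fraction remaining = e^(−Te/τ) = e^(−2.75/2.113) = 0.2721.
Trapped volume = 405.0 × 0.2721 = 110.2 mL.

110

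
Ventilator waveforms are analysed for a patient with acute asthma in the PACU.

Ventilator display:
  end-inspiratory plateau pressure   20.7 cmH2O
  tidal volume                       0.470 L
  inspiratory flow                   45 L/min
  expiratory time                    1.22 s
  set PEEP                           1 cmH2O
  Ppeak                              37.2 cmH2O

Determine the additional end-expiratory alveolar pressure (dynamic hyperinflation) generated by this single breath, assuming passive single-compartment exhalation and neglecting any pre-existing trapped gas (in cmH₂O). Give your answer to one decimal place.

Flow: 45 L/min ÷ 60 = 0.75 L/s.
R = (PIP − Pplat)/V̇ = (37.2 − 20.7) / 0.75 = 16.5/0.75 = 22.0 cmH2O·s/L.
C = Vt/(Pplat − PEEP) = 470.0 / (20.7 − 1) = 470.0/19.7 = 23.858 mL/cmH2O.
τ = R × C = 22.0 × 0.02386 L/cmH2O = 0.5249 s.
Fraction remaining = e^(−Te/τ) = e^(−1.22/0.5249) = 0.09786; trapped volume = 470.0 × 0.09786 = 45.994 mL.
Additional alveolar pressure from trapping ≈ V_trapped / C = 45.994 / 23.858 = 1.928 cmH2O.

1.9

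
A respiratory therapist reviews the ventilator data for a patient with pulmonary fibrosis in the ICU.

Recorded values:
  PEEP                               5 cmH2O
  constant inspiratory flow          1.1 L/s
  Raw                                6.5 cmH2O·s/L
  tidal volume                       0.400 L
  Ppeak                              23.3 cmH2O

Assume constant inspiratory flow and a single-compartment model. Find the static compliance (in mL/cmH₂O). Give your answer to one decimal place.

Equation of motion (constant flow): PIP = Vt/C + R·V̇ + PEEP.
Vt/C = PIP − R·V̇ − PEEP = 23.3 − 6.5×1.1 − 5 = 23.3 − 7.15 − 5 = 11.15 cmH2O.
C = Vt / 11.15 = 400 / 11.15 = 35.874 mL/cmH2O.

35.9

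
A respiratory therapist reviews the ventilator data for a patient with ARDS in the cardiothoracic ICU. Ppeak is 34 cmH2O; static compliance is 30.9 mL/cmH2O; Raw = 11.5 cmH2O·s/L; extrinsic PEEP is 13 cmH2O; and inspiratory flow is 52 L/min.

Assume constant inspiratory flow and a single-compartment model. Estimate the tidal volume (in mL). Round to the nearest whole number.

Flow: 52 L/min ÷ 60 = 0.8667 L/s.
Equation of motion (constant flow): PIP = Vt/C + R·V̇ + PEEP.
Vt/C = PIP − R·V̇ − PEEP = 34 − 9.967 − 13 = 11.033 cmH2O.
Vt = C × 11.033 = 30.9 × 11.033 = 340.92 mL.

341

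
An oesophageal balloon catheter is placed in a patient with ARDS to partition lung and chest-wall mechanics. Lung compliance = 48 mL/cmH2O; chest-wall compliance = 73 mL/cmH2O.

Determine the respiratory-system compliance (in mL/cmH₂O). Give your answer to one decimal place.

Lung and chest wall are elastances in series: 1/Crs = 1/CL + 1/Ccw.
1/Crs = 1/48 + 1/73 = 0.03453.
Crs = 28.96 mL/cmH2O.

29.0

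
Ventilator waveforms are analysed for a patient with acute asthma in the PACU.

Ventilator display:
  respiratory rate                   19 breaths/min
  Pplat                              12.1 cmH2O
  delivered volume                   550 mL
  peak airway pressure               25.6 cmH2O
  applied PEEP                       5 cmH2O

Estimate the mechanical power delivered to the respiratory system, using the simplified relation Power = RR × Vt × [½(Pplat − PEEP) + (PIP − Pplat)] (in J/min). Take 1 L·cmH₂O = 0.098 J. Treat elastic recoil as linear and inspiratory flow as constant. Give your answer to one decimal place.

17.5

Per-breath work = Vt × [½(Pplat−PEEP) + (PIP−Pplat)] = 0.550 × [0.5×7.1 + 13.5] = 0.550 × 17.05 = 9.378 L·cmH2O.
Power = 19 × 9.378 = 178.18 L·cmH2O/min.
× 0.098 J/(L·cmH2O) → 17.462 J/min.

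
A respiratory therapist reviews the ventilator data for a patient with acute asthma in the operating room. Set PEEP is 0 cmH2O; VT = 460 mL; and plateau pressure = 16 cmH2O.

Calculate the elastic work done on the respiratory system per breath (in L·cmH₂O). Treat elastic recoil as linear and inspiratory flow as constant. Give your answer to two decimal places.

3.68

Elastic work ≈ ½ × (Pplat − PEEP) × Vt = 0.5 × (16 − 0) × 0.460 L = 0.5 × 16.0 × 0.460 = 3.68 L·cmH2O.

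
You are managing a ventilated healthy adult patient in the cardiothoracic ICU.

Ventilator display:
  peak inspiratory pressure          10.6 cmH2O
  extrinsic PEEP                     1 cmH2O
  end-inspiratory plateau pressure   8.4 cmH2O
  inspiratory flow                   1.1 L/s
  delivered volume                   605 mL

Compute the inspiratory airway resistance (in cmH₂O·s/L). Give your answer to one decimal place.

2.0

Raw = (PIP − Pplat) / flow = (10.6 − 8.4) / 1.1 = 2.2 / 1.1 = 2.0 cmH2O·s/L.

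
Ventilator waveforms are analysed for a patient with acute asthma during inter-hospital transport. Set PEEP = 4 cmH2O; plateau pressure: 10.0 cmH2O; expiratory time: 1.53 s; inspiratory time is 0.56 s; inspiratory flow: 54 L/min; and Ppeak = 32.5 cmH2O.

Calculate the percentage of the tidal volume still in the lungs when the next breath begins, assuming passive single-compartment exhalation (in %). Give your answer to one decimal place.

Flow: 54 L/min ÷ 60 = 0.9 L/s.
Vt = flow × Ti = 0.9 L/s × 0.56 s × 1000 mL/L = 504.0 mL.
R = (PIP − Pplat)/V̇ = (32.5 − 10.0) / 0.9 = 22.5/0.9 = 25.0 cmH2O·s/L.
C = Vt/(Pplat − PEEP) = 504.0 / (10.0 − 4) = 504.0/6.0 = 84.0 mL/cmH2O.
τ = R × C = 25.0 × 0.084 L/cmH2O = 2.1 s.
Fraction remaining at end-expiration = e^(−Te/τ) = e^(−1.53/2.1) = 0.4826 → 48.26%.

48.3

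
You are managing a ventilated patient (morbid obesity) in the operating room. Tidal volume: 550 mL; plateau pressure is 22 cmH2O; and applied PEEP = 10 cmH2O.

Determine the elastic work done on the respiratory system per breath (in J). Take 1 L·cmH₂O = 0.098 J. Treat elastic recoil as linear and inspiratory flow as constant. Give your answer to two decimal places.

Elastic work ≈ ½ × (Pplat − PEEP) × Vt = 0.5 × (22 − 10) × 0.550 L = 0.5 × 12.0 × 0.550 = 3.3 L·cmH2O.
× 0.098 J/(L·cmH2O) → 0.3234 J.

0.32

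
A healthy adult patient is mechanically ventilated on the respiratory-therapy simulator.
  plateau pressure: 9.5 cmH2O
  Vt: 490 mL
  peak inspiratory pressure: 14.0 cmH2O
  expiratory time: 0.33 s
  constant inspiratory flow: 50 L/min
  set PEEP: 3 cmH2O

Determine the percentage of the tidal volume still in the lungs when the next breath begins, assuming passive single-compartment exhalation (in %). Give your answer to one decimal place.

Flow: 50 L/min ÷ 60 = 0.8333 L/s.
R = (PIP − Pplat)/V̇ = (14.0 − 9.5) / 0.8333 = 4.5/0.8333 = 5.4 cmH2O·s/L.
C = Vt/(Pplat − PEEP) = 490.0 / (9.5 − 3) = 490.0/6.5 = 75.385 mL/cmH2O.
τ = R × C = 5.4 × 0.07539 L/cmH2O = 0.4071 s.
Fraction remaining at end-expiration = e^(−Te/τ) = e^(−0.33/0.4071) = 0.4446 → 44.46%.

44.5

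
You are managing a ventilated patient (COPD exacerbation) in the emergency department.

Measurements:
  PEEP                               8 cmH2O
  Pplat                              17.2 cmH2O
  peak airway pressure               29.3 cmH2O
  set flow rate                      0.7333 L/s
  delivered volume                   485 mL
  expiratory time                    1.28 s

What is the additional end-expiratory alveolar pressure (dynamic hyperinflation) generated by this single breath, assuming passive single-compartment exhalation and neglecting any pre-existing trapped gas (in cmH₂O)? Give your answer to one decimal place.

2.1

R = (PIP − Pplat)/V̇ = (29.3 − 17.2) / 0.7333 = 12.1/0.7333 = 16.501 cmH2O·s/L.
C = Vt/(Pplat − PEEP) = 485.0 / (17.2 − 8) = 485.0/9.2 = 52.717 mL/cmH2O.
τ = R × C = 16.501 × 0.05272 L/cmH2O = 0.8699 s.
Fraction remaining = e^(−Te/τ) = e^(−1.28/0.8699) = 0.2296; trapped volume = 485.0 × 0.2296 = 111.36 mL.
Additional alveolar pressure from trapping ≈ V_trapped / C = 111.36 / 52.717 = 2.112 cmH2O.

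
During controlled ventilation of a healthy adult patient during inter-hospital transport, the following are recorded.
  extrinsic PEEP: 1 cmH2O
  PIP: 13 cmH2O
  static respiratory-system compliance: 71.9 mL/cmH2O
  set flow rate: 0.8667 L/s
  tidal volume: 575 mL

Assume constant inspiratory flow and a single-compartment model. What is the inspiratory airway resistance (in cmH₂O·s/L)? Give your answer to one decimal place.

4.6

Equation of motion (constant flow): PIP = Vt/C + R·V̇ + PEEP.
R·V̇ = PIP − Vt/C − PEEP = 13 − 575/71.9 − 1 = 13 − 7.997 − 1 = 4.003 cmH2O.
R = 4.003 / 0.8667 = 4.619 cmH2O·s/L.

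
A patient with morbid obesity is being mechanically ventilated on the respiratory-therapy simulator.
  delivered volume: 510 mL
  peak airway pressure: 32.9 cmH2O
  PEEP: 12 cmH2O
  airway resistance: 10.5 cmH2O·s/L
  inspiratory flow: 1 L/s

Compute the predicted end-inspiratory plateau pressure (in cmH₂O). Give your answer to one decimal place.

22.4

Pplat = PIP − Raw × flow = 32.9 − 10.5 × 1 = 32.9 − 10.5 = 22.4 cmH2O.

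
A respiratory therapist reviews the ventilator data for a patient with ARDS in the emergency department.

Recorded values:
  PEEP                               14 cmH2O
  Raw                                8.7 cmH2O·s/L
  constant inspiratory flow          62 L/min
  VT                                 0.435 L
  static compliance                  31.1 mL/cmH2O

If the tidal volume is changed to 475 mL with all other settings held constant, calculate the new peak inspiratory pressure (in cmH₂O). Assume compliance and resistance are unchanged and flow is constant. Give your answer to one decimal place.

Flow: 62 L/min ÷ 60 = 1.0333 L/s.
PIP = Vt/C + R·V̇ + PEEP (constant-flow equation of motion).
Only the elastic term changes: ΔPIP = ΔVt / C = (475 − 435) / 31.1 = 1.286 cmH2O.
Original PIP = 435/31.1 + 8.7×1.0333 + 14 = 36.977 cmH2O; new PIP = 36.977 + (1.286) = 38.263 cmH2O.

38.3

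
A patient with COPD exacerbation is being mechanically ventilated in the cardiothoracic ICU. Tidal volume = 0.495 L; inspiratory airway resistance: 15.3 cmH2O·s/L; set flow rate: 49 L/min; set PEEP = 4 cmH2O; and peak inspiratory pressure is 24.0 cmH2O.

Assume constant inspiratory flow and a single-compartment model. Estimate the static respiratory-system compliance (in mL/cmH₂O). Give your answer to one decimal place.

66.0

Flow: 49 L/min ÷ 60 = 0.8167 L/s.
Equation of motion (constant flow): PIP = Vt/C + R·V̇ + PEEP.
Vt/C = PIP − R·V̇ − PEEP = 24.0 − 15.3×0.8167 − 4 = 24.0 − 12.496 − 4 = 7.504 cmH2O.
C = Vt / 7.504 = 495 / 7.504 = 65.965 mL/cmH2O.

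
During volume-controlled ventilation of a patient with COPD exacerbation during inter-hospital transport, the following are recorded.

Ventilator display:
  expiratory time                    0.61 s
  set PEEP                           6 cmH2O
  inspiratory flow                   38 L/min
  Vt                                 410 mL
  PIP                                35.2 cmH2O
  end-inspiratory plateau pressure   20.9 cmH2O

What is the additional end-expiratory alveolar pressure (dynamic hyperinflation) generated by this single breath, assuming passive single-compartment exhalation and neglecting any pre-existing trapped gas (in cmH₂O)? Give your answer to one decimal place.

5.6

Flow: 38 L/min ÷ 60 = 0.6333 L/s.
R = (PIP − Pplat)/V̇ = (35.2 − 20.9) / 0.6333 = 14.3/0.6333 = 22.58 cmH2O·s/L.
C = Vt/(Pplat − PEEP) = 410.0 / (20.9 − 6) = 410.0/14.9 = 27.517 mL/cmH2O.
τ = R × C = 22.58 × 0.02752 L/cmH2O = 0.6214 s.
Fraction remaining = e^(−Te/τ) = e^(−0.61/0.6214) = 0.3747; trapped volume = 410.0 × 0.3747 = 153.63 mL.
Additional alveolar pressure from trapping ≈ V_trapped / C = 153.63 / 27.517 = 5.583 cmH2O.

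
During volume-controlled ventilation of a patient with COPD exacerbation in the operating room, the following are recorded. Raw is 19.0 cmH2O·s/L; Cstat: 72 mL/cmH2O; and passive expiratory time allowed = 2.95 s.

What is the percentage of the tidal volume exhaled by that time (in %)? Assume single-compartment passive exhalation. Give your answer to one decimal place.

τ = R × C = 19.0 × 72 mL/cmH2O = 19.0 × 0.072 L/cmH2O = 1.368 s.
Passive exhalation: V(t)/V₀ = e^(−t/τ) = e^(−2.95/1.368) = 0.1157.
Fraction exhaled = 1 − 0.1157 = 0.8843 → 88.43%.

88.4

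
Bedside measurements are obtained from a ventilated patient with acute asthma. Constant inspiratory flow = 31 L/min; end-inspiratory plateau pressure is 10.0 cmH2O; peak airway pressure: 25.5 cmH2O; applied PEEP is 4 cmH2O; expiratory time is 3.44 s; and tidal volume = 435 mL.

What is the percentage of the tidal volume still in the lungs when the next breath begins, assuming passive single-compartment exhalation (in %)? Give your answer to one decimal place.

20.6

Flow: 31 L/min ÷ 60 = 0.5167 L/s.
R = (PIP − Pplat)/V̇ = (25.5 − 10.0) / 0.5167 = 15.5/0.5167 = 29.998 cmH2O·s/L.
C = Vt/(Pplat − PEEP) = 435.0 / (10.0 − 4) = 435.0/6.0 = 72.5 mL/cmH2O.
τ = R × C = 29.998 × 0.0725 L/cmH2O = 2.175 s.
Fraction remaining at end-expiration = e^(−Te/τ) = e^(−3.44/2.175) = 0.2056 → 20.56%.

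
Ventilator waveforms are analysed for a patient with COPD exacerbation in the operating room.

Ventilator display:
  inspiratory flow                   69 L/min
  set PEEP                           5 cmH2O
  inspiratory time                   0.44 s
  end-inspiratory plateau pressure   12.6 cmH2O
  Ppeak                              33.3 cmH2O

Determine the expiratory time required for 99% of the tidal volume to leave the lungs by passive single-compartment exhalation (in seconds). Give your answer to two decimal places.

Flow: 69 L/min ÷ 60 = 1.15 L/s.
Vt = flow × Ti = 1.15 L/s × 0.44 s × 1000 mL/L = 506.0 mL.
R = (PIP − Pplat)/V̇ = (33.3 − 12.6) / 1.15 = 20.7/1.15 = 18.0 cmH2O·s/L.
C = Vt/(Pplat − PEEP) = 506.0 / (12.6 − 5) = 506.0/7.6 = 66.579 mL/cmH2O.
τ = R × C = 18.0 × 0.06658 L/cmH2O = 1.198 s.
t = −τ·ln(1 − 0.99) = −1.198·ln(0.01) = 5.517 s.

5.52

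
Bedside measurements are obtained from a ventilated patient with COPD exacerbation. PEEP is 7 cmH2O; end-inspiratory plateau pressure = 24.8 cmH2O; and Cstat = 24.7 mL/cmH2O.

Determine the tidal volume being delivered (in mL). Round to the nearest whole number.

440

Vt = Cstat × (Pplat − PEEP) = 24.7 × (24.8 − 7) = 24.7 × 17.8 = 439.66 mL.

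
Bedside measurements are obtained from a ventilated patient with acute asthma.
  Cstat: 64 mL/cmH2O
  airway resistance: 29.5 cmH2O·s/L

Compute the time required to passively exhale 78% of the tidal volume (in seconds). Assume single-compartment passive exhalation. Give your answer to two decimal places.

2.86

τ = R × C = 29.5 × 64 mL/cmH2O = 29.5 × 0.064 L/cmH2O = 1.888 s.
Exhaled fraction f = 1 − e^(−t/τ) → t = −τ·ln(1 − f) = −1.888·ln(0.22) = 2.859 s.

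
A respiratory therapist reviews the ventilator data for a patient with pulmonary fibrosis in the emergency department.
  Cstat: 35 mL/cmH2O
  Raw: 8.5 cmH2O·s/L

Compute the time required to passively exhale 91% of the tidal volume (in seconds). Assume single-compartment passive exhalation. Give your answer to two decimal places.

0.72

τ = R × C = 8.5 × 35 mL/cmH2O = 8.5 × 0.035 L/cmH2O = 0.2975 s.
Exhaled fraction f = 1 − e^(−t/τ) → t = −τ·ln(1 − f) = −0.2975·ln(0.09) = 0.7164 s.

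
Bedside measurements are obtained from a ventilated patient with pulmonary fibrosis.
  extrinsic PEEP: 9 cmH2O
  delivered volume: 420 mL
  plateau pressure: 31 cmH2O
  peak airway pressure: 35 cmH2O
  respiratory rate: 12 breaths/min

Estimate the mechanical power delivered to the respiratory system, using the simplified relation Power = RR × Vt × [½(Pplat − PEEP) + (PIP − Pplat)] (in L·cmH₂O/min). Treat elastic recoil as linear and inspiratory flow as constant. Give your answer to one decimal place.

75.6

Per-breath work = Vt × [½(Pplat−PEEP) + (PIP−Pplat)] = 0.420 × [0.5×22.0 + 4.0] = 0.420 × 15.0 = 6.3 L·cmH2O.
Power = 12 × 6.3 = 75.6 L·cmH2O/min.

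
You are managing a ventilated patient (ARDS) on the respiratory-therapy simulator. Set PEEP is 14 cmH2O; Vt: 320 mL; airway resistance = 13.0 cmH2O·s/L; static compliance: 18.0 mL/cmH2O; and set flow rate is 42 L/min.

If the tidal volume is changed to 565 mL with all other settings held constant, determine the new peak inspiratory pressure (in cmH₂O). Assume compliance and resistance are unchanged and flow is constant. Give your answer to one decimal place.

Flow: 42 L/min ÷ 60 = 0.7 L/s.
PIP = Vt/C + R·V̇ + PEEP (constant-flow equation of motion).
Only the elastic term changes: ΔPIP = ΔVt / C = (565 − 320) / 18.0 = 13.611 cmH2O.
Original PIP = 320/18.0 + 13.0×0.7 + 14 = 40.878 cmH2O; new PIP = 40.878 + (13.611) = 54.489 cmH2O.

54.5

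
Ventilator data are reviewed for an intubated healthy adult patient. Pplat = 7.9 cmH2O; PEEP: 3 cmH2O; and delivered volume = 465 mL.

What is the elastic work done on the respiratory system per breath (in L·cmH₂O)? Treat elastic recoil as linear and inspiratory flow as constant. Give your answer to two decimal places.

1.14

Elastic work ≈ ½ × (Pplat − PEEP) × Vt = 0.5 × (7.9 − 3) × 0.465 L = 0.5 × 4.9 × 0.465 = 1.139 L·cmH2O.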